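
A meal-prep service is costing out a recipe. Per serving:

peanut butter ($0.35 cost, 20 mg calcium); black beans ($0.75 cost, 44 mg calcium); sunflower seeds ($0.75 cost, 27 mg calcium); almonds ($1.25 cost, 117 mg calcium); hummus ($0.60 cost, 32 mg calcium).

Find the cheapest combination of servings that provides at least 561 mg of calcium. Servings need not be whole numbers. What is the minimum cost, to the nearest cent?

$5.99

Cost per mg of calcium: almonds $0.0107, black beans $0.0170, peanut butter $0.0175, hummus $0.0187, sunflower seeds $0.0278.
With no serving limits, use only almonds: 561 mg / 117 mg = 4.795 servings × $1.25 = $5.99.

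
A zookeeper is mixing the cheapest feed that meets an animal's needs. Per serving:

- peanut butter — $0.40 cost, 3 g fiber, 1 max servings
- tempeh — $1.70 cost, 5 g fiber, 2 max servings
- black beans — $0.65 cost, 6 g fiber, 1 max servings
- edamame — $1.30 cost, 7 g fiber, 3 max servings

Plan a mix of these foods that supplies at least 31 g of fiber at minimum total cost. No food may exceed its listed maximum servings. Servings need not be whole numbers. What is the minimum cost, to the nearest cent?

$5.29

Cost per g of fiber: black beans $0.1083, peanut butter $0.1333, edamame $0.1857, tempeh $0.3400.
Take 1 serving of black beans: +6.0 g fiber for $0.65 (total $0.65, still need 25.0 g).
Take 1 serving of peanut butter: +3.0 g fiber for $0.40 (total $1.05, still need 22.0 g).
Take 3 servings of edamame: +21.0 g fiber for $3.90 (total $4.95, still need 1.0 g).
Take 0.2 servings of tempeh: +1.0 g fiber for $0.34 (total $5.29, still need 0.0 g).
Filling from the cheapest source first is optimal under one linear minimum: $5.29.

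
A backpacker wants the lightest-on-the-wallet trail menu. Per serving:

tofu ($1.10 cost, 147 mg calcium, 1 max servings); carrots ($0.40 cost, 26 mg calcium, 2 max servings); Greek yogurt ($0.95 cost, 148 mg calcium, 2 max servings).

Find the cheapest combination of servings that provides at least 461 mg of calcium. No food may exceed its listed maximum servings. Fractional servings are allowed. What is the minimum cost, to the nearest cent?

Cost per mg of calcium: Greek yogurt $0.0064, tofu $0.0075, carrots $0.0154.
Take 2 servings of Greek yogurt: +296.0 mg calcium for $1.90 (total $1.90, still need 165.0 mg).
Take 1 serving of tofu: +147.0 mg calcium for $1.10 (total $3.00, still need 18.0 mg).
Take 0.6923 servings of carrots: +18.0 mg calcium for $0.28 (total $3.28, still need 0.0 mg).
Filling from the cheapest source first is optimal under one linear minimum: $3.28.

$3.28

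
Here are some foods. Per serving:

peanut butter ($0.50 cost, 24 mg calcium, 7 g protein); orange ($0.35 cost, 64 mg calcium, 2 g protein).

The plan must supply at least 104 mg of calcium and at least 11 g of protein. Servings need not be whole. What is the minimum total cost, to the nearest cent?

$1.03

At the optimum either one food covers both requirements or two foods hit both targets exactly; no other combination can be cheaper.
peanut butter only: max(104/24, 11/7) = 4.333 servings → $2.17.
orange only: max(104/64, 11/2) = 5.5 servings → $1.93.
peanut butter + orange with both tight: 1.24 servings and 1.16 servings → $1.03.
The minimum over all feasible corners is $1.03.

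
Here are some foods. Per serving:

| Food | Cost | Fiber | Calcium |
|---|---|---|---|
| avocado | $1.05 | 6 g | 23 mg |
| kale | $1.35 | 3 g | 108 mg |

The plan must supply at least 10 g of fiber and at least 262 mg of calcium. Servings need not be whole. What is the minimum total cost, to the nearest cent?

A basic optimal solution has at most two foods positive. Try each food alone and each pair with both targets met exactly.
avocado only: max(10/6, 262/23) = 11.39 servings → $11.96.
kale only: max(10/3, 262/108) = 3.333 servings → $4.50.
avocado + kale with both tight: 0.5078 servings and 2.318 servings → $3.66.
The minimum over all feasible corners is $3.66.

$3.66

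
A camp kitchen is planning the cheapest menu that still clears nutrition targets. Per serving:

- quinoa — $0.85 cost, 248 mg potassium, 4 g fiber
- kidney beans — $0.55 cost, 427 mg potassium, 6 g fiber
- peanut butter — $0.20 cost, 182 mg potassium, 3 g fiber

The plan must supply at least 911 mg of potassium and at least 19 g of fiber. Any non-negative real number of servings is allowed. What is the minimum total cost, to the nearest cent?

Two binding constraints pin down two serving amounts, so the optimal mix uses at most two foods. The candidates are each food alone (scaled to the tighter of potassium/fiber) and each pair with both constraints tight.
quinoa only: max(911/248, 19/4) = 4.75 servings → $4.04.
kidney beans only: max(911/427, 19/6) = 3.167 servings → $1.74.
peanut butter only: max(911/182, 19/3) = 6.333 servings → $1.27.
quinoa + kidney beans: the both-tight solution has a negative serving — not a feasible corner.
quinoa + peanut butter: intersection lies outside the first quadrant.
kidney beans + peanut butter with both targets exact would need a negative amount; discard.
Cheapest feasible corner: $1.27.

$1.27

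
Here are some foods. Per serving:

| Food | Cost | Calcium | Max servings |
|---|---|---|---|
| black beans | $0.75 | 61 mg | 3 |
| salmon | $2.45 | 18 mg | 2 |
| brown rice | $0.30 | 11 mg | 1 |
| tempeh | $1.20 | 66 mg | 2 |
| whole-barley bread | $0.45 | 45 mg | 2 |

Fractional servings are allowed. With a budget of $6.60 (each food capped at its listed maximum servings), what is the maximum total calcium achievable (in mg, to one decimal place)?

Calcium per dollar: whole-barley bread 100, black beans 81.33, tempeh 55, brown rice 36.67, salmon 7.347.
Take 2 servings of whole-barley bread: spends $0.90, +90.0 mg calcium (running total 90.0 mg).
Take 3 servings of black beans: spends $2.25, +183.0 mg calcium (running total 273.0 mg).
Take 2 servings of tempeh: spends $2.40, +132.0 mg calcium (running total 405.0 mg).
Take 1 serving of brown rice: spends $0.30, +11.0 mg calcium (running total 416.0 mg).
Take 0.3061 servings of salmon: spends $0.75, +5.5 mg calcium (running total 421.5 mg).
Greedy by best ratio exhausts the cost allowance optimally: 421.5 mg.

421.5 mg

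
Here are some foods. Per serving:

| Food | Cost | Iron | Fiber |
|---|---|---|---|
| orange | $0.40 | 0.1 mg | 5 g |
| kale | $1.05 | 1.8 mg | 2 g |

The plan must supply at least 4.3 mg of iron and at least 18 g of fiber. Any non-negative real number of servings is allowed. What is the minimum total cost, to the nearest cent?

$3.43

This is a tiny linear program; its minimum lies at a vertex of the feasible set. List the vertices and price them.
orange only: max(4.3/0.1, 18/5) = 43 servings → $17.20.
kale only: max(4.3/1.8, 18/2) = 9 servings → $9.45.
orange + kale with both tight: 2.705 servings and 2.239 servings → $3.43.
So the least-cost plan costs $3.43.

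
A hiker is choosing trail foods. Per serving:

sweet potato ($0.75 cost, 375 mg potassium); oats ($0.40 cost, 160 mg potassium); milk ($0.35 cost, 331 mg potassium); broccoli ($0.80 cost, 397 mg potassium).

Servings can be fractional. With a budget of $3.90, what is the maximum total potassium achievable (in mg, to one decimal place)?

Potassium per dollar: milk 945.7, sweet potato 500, broccoli 496.2, oats 400.
With no serving limits, spend the whole cost allowance on milk: $3.90 / $0.35 × 331 mg = 3688.3 mg.

3688.3 mg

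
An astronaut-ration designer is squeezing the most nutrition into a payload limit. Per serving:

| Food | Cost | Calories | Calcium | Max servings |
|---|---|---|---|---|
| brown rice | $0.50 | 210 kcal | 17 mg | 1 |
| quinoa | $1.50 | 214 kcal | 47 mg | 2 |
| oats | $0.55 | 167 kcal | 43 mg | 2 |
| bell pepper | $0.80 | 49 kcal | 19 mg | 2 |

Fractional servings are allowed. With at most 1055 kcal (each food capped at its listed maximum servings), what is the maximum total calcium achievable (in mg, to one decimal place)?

Calcium per kcal: bell pepper 0.3878, oats 0.2575, quinoa 0.2196, brown rice 0.08095.
Take 2 servings of bell pepper: uses 98 kcal, +38.0 mg calcium (running total 38.0 mg).
Take 2 servings of oats: uses 334 kcal, +86.0 mg calcium (running total 124.0 mg).
Take 2 servings of quinoa: uses 428 kcal, +94.0 mg calcium (running total 218.0 mg).
Take 0.9286 servings of brown rice: uses 195 kcal, +15.8 mg calcium (running total 233.8 mg).
Filling greedily by calcium-per-kcal is optimal for one linear limit, giving 233.8 mg.

233.8 mg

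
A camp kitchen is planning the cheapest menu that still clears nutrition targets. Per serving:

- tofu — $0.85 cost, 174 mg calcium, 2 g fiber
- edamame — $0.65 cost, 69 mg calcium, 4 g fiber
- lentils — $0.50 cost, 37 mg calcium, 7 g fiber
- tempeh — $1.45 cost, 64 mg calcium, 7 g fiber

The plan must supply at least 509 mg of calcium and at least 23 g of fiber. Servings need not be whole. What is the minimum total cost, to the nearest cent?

With two linear requirements the optimum uses one or two foods; enumerate the corners.
tofu only: max(509/174, 23/2) = 11.5 servings → $9.78.
edamame only: max(509/69, 23/4) = 7.377 servings → $4.79.
lentils only: max(509/37, 23/7) = 13.76 servings → $6.88.
tempeh only: max(509/64, 23/7) = 7.953 servings → $11.53.
tofu + edamame with both tight: 0.8047 servings and 5.348 servings → $4.16.
tofu + lentils with both tight: 2.371 servings and 2.608 servings → $3.32.
tofu + tempeh with both tight: 1.918 servings and 2.738 servings → $5.60.
edamame + lentils: the both-tight solution has a negative serving — not a feasible corner.
edamame + tempeh: intersection lies outside the first quadrant.
lentils + tempeh with both targets exact would need a negative amount; discard.
So the least-cost plan costs $3.32.

$3.32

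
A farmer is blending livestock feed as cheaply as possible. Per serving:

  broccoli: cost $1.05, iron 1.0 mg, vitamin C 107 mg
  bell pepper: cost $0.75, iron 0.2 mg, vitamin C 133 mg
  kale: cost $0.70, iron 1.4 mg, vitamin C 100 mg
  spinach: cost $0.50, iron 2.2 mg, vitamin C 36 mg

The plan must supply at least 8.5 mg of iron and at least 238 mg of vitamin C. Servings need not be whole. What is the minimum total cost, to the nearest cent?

$2.42

Check every corner: each single food scaled to meet both minima, and each pair solved so both constraints bind.
broccoli only: max(8.5/1.0, 238/107) = 8.5 servings → $8.93.
bell pepper only: max(8.5/0.2, 238/133) = 42.5 servings → $31.88.
kale only: max(8.5/1.4, 238/100) = 6.071 servings → $4.25.
spinach only: max(8.5/2.2, 238/36) = 6.611 servings → $3.31.
broccoli + bell pepper: the both-tight solution has a negative serving — not a feasible corner.
broccoli + kale with both targets exact would need a negative amount; discard.
broccoli + spinach with both tight: 1.091 servings and 3.368 servings → $2.83.
bell pepper + kale with both targets exact would need a negative amount; discard.
bell pepper + spinach with both tight: 0.7624 servings and 3.794 servings → $2.47.
kale + spinach with both tight: 1.283 servings and 3.047 servings → $2.42.
Cheapest feasible corner: $2.42.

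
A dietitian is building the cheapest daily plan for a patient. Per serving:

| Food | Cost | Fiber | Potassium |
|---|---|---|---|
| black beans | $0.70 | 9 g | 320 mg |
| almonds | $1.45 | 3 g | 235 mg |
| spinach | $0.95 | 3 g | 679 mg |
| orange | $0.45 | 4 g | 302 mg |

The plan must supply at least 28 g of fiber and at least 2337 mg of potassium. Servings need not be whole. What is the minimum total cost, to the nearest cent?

Two binding constraints pin down two serving amounts, so the optimal mix uses at most two foods. The candidates are each food alone (scaled to the tighter of fiber/potassium) and each pair with both constraints tight.
black beans only: max(28/9, 2337/320) = 7.303 servings → $5.11.
almonds only: max(28/3, 2337/235) = 9.945 servings → $14.42.
spinach only: max(28/3, 2337/679) = 9.333 servings → $8.87.
orange only: max(28/4, 2337/302) = 7.738 servings → $3.48.
black beans + almonds: the both-tight solution has a negative serving — not a feasible corner.
black beans + spinach with both tight: 2.33 servings and 2.344 servings → $3.86.
black beans + orange with both targets exact would need a negative amount; discard.
almonds + spinach with both tight: 9.01 servings and 0.3236 servings → $13.37.
almonds + orange with both targets exact would need a negative amount; discard.
spinach + orange with both tight: 0.4928 servings and 6.63 servings → $3.45.
The minimum over all feasible corners is $3.45.

$3.45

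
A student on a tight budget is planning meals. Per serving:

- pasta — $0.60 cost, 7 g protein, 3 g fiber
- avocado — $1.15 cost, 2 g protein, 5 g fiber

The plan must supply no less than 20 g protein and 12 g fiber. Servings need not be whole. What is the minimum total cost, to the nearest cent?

$2.40

Two binding constraints pin down two serving amounts, so the optimal mix uses at most two foods. The candidates are each food alone (scaled to the tighter of protein/fiber) and each pair with both constraints tight.
pasta only: max(20/7, 12/3) = 4 servings → $2.40.
avocado only: max(20/2, 12/5) = 10 servings → $11.50.
pasta + avocado with both tight: 2.621 servings and 0.8276 servings → $2.52.
Cheapest feasible corner: $2.40.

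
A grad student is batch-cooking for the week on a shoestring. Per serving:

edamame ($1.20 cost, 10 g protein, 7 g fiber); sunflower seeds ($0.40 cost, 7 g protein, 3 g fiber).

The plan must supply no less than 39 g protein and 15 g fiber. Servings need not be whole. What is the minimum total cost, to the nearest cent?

$2.23

For a min-cost LP with two ≥-constraints, a basic feasible solution has at most two positive variables.
edamame only: max(39/10, 15/7) = 3.9 servings → $4.68.
sunflower seeds only: max(39/7, 15/3) = 5.571 servings → $2.23.
edamame + sunflower seeds with both targets exact would need a negative amount; discard.
The minimum over all feasible corners is $2.23.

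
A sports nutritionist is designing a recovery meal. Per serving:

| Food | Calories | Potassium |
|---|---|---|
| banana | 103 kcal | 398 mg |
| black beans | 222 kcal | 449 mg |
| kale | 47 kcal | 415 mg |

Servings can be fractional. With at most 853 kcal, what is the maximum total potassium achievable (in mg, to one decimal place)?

Potassium per kcal: kale 8.83, banana 3.864, black beans 2.023.
With no serving limits, spend the whole calories allowance on kale: 853 kcal / 47 kcal × 415 mg = 7531.8 mg.

7531.8 mg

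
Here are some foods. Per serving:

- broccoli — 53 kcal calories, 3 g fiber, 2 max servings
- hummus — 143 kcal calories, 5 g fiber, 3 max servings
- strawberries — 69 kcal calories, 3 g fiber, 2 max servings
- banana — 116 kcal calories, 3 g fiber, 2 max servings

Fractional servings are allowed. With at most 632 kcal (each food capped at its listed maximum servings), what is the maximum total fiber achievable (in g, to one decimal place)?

Fiber per kcal: broccoli 0.0566, strawberries 0.04348, hummus 0.03497, banana 0.02586.
Take 2 servings of broccoli: uses 106 kcal, +6.0 g fiber (running total 6.0 g).
Take 2 servings of strawberries: uses 138 kcal, +6.0 g fiber (running total 12.0 g).
Take 2.713 servings of hummus: uses 388 kcal, +13.6 g fiber (running total 25.6 g).
Filling greedily by fiber-per-kcal is optimal for one linear limit, giving 25.6 g.

25.6 g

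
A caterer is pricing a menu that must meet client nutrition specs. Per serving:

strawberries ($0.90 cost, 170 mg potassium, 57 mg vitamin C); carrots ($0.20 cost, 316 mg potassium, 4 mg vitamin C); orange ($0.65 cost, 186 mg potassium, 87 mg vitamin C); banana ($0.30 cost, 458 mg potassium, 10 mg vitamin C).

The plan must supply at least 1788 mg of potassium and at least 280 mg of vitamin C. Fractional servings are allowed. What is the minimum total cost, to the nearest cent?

$2.71

Check every corner: each single food scaled to meet both minima, and each pair solved so both constraints bind.
strawberries only: max(1788/170, 280/57) = 10.52 servings → $9.47.
carrots only: max(1788/316, 280/4) = 70 servings → $14.00.
orange only: max(1788/186, 280/87) = 9.613 servings → $6.25.
banana only: max(1788/458, 280/10) = 28 servings → $8.40.
strawberries + carrots with both tight: 4.692 servings and 3.134 servings → $4.85.
strawberries + orange: intersection lies outside the first quadrant.
strawberries + banana with both tight: 4.522 servings and 2.226 servings → $4.74.
carrots + orange with both tight: 3.869 servings and 3.041 servings → $2.75.
carrots + banana: intersection lies outside the first quadrant.
orange + banana with both tight: 2.905 servings and 2.724 servings → $2.71.
Cheapest feasible corner: $2.71.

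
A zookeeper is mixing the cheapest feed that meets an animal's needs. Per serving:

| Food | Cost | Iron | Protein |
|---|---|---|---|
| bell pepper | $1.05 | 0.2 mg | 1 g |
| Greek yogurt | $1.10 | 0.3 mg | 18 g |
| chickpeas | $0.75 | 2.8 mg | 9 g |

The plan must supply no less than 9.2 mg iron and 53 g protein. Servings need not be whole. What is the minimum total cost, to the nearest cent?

At the optimum either one food covers both requirements or two foods hit both targets exactly; no other combination can be cheaper.
bell pepper only: max(9.2/0.2, 53/1) = 53 servings → $55.65.
Greek yogurt only: max(9.2/0.3, 53/18) = 30.67 servings → $33.73.
chickpeas only: max(9.2/2.8, 53/9) = 5.889 servings → $4.42.
bell pepper + Greek yogurt with both tight: 45.36 servings and 0.4242 servings → $48.10.
bell pepper + chickpeas: the both-tight solution has a negative serving — not a feasible corner.
Greek yogurt + chickpeas with both tight: 1.375 servings and 3.138 servings → $3.87.
So the least-cost plan costs $3.87.

$3.87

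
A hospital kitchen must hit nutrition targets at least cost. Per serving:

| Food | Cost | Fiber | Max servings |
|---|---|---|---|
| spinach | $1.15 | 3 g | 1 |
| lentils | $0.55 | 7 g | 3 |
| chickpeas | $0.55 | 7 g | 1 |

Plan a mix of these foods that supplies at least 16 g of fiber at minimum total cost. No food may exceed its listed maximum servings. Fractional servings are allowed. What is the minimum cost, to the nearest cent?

Cost per g of fiber: lentils $0.0786, chickpeas $0.0786, spinach $0.3833.
Take 2.286 servings of lentils: +16.0 g fiber for $1.26 (total $1.26, still need 0.0 g).
Greedy by cheapest-per-g is optimal for a single linear constraint, so the minimum cost is $1.26.

$1.26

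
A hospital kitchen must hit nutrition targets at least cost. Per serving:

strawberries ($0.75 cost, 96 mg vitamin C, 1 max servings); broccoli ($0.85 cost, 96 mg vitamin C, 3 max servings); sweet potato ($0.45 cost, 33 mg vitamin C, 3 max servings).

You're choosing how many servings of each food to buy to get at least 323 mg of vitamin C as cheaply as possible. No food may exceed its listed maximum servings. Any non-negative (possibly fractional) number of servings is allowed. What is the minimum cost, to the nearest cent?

$2.76

Cost per mg of vitamin C: strawberries $0.0078, broccoli $0.0089, sweet potato $0.0136.
Take 1 serving of strawberries: +96.0 mg vitamin C for $0.75 (total $0.75, still need 227.0 mg).
Take 2.365 servings of broccoli: +227.0 mg vitamin C for $2.01 (total $2.76, still need 0.0 mg).
Greedy by cheapest-per-mg is optimal for a single linear constraint, so the minimum cost is $2.76.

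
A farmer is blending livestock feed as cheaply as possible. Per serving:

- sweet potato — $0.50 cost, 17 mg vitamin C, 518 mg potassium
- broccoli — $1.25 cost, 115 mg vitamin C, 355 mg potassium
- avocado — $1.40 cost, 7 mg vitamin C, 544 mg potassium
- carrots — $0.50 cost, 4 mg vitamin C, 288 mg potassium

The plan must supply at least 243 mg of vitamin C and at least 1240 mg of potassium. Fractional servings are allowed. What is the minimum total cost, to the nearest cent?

At the optimum either one food covers both requirements or two foods hit both targets exactly; no other combination can be cheaper.
sweet potato only: max(243/17, 1240/518) = 14.29 servings → $7.15.
broccoli only: max(243/115, 1240/355) = 3.493 servings → $4.37.
avocado only: max(243/7, 1240/544) = 34.71 servings → $48.60.
carrots only: max(243/4, 1240/288) = 60.75 servings → $30.38.
sweet potato + broccoli with both tight: 1.052 servings and 1.957 servings → $2.97.
sweet potato + avocado: the both-tight solution has a negative serving — not a feasible corner.
sweet potato + carrots: intersection lies outside the first quadrant.
broccoli + avocado with both tight: 2.056 servings and 0.9377 servings → $3.88.
broccoli + carrots with both tight: 2.051 servings and 1.777 servings → $3.45.
avocado + carrots with both targets exact would need a negative amount; discard.
The minimum over all feasible corners is $2.97.

$2.97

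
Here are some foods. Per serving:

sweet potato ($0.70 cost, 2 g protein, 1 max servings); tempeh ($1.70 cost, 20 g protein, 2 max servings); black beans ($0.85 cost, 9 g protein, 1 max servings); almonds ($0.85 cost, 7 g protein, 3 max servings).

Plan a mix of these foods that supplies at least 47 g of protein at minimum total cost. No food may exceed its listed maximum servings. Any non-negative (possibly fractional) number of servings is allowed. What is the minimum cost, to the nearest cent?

Cost per g of protein: tempeh $0.0850, black beans $0.0944, almonds $0.1214, sweet potato $0.3500.
Take 2 servings of tempeh: +40.0 g protein for $3.40 (total $3.40, still need 7.0 g).
Take 0.7778 servings of black beans: +7.0 g protein for $0.66 (total $4.06, still need 0.0 g).
Filling from the cheapest source first is optimal under one linear minimum: $4.06.

$4.06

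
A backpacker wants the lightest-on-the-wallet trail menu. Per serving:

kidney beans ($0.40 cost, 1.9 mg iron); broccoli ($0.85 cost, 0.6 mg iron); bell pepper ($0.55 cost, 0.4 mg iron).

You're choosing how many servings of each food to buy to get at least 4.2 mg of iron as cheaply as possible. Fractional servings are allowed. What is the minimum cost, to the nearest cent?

$0.88

Cost per mg of iron: kidney beans $0.2105, bell pepper $1.3750, broccoli $1.4167.
With no serving limits, use only kidney beans: 4.2 mg / 1.9 mg = 2.211 servings × $0.40 = $0.88.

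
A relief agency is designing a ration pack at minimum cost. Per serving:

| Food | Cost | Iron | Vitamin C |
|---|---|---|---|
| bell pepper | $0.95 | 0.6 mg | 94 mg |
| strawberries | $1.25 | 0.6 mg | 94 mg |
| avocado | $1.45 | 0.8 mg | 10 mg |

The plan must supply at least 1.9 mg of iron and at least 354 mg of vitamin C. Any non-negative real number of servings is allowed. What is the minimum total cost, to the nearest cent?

$3.58

With two linear requirements the optimum uses one or two foods; enumerate the corners.
bell pepper only: max(1.9/0.6, 354/94) = 3.766 servings → $3.58.
strawberries only: max(1.9/0.6, 354/94) = 3.766 servings → $4.71.
avocado only: max(1.9/0.8, 354/10) = 35.4 servings → $51.33.
bell pepper + strawberries (both tight): parallel constraints — no distinct corner.
bell pepper + avocado: intersection lies outside the first quadrant.
strawberries + avocado: the both-tight solution has a negative serving — not a feasible corner.
The minimum over all feasible corners is $3.58.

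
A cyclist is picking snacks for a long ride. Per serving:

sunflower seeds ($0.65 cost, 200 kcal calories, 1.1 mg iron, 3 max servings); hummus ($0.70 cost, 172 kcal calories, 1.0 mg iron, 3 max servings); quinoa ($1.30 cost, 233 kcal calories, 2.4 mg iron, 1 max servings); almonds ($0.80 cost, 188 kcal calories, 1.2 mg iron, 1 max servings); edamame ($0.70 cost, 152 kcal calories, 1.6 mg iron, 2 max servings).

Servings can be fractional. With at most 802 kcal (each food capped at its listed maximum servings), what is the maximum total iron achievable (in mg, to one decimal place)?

7.2 mg

Iron per kcal: edamame 0.01053, quinoa 0.0103, almonds 0.006383, hummus 0.005814, sunflower seeds 0.0055.
Take 2 servings of edamame: uses 304 kcal, +3.2 mg iron (running total 3.2 mg).
Take 1 serving of quinoa: uses 233 kcal, +2.4 mg iron (running total 5.6 mg).
Take 1 serving of almonds: uses 188 kcal, +1.2 mg iron (running total 6.8 mg).
Take 0.4477 servings of hummus: uses 77 kcal, +0.4 mg iron (running total 7.2 mg).
Greedy by best ratio exhausts the calories allowance optimally: 7.2 mg.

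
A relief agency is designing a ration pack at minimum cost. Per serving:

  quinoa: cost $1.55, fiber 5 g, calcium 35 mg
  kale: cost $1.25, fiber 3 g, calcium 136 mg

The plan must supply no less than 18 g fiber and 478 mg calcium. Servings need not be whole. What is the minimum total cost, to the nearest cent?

Check every corner: each single food scaled to meet both minima, and each pair solved so both constraints bind.
quinoa only: max(18/5, 478/35) = 13.66 servings → $21.17.
kale only: max(18/3, 478/136) = 6 servings → $7.50.
quinoa + kale with both tight: 1.763 servings and 3.061 servings → $6.56.
Cheapest feasible corner: $6.56.

$6.56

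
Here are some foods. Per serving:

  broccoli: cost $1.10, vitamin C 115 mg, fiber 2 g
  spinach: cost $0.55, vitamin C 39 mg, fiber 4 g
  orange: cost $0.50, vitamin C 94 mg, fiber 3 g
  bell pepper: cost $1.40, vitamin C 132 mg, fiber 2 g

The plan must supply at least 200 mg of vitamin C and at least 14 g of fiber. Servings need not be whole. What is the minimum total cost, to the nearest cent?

broccoli only: max(200/115, 14/2) = 7 servings → $7.70.
spinach only: max(200/39, 14/4) = 5.128 servings → $2.82.
orange only: max(200/94, 14/3) = 4.667 servings → $2.33.
bell pepper only: max(200/132, 14/2) = 7 servings → $9.80.
broccoli + spinach with both tight: 0.6649 servings and 3.168 servings → $2.47.
broccoli + orange: intersection lies outside the first quadrant.
broccoli + bell pepper with both targets exact would need a negative amount; discard.
spinach + orange with both tight: 2.764 servings and 0.9807 servings → $2.01.
spinach + bell pepper with both tight: 3.218 servings and 0.5644 servings → $2.56.
orange + bell pepper with both targets exact would need a negative amount; discard.
Cheapest feasible corner: $2.01.

$2.01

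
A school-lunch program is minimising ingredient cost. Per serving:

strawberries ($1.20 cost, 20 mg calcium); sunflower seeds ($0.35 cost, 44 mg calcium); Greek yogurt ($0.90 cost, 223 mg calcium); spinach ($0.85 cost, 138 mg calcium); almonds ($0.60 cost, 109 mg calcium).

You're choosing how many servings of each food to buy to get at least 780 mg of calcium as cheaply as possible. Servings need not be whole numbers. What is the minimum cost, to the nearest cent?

Cost per mg of calcium: Greek yogurt $0.0040, almonds $0.0055, spinach $0.0062, sunflower seeds $0.0080, strawberries $0.0600.
With no serving limits, use only Greek yogurt: 780 mg / 223 mg = 3.498 servings × $0.90 = $3.15.

$3.15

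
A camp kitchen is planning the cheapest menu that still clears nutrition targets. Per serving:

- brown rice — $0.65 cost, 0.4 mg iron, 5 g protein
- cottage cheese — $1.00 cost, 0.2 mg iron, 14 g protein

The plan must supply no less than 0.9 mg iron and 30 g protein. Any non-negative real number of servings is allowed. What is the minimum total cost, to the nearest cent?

An LP optimum is at a vertex; with two nutrient constraints at most two foods are used. Check each candidate.
brown rice only: max(0.9/0.4, 30/5) = 6 servings → $3.90.
cottage cheese only: max(0.9/0.2, 30/14) = 4.5 servings → $4.50.
brown rice + cottage cheese with both tight: 1.435 servings and 1.63 servings → $2.56.
The minimum over all feasible corners is $2.56.

$2.56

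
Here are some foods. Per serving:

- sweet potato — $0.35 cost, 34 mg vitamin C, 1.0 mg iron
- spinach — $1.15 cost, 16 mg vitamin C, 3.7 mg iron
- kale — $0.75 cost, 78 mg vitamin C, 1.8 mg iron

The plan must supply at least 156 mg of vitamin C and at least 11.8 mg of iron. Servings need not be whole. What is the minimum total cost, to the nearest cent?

An LP optimum is at a vertex; with two nutrient constraints at most two foods are used. Check each candidate.
sweet potato only: max(156/34, 11.8/1.0) = 11.8 servings → $4.13.
spinach only: max(156/16, 11.8/3.7) = 9.75 servings → $11.21.
kale only: max(156/78, 11.8/1.8) = 6.556 servings → $4.92.
sweet potato + spinach with both tight: 3.537 servings and 2.233 servings → $3.81.
sweet potato + kale with both targets exact would need a negative amount; discard.
spinach + kale with both tight: 2.462 servings and 1.495 servings → $3.95.
The minimum over all feasible corners is $3.81.

$3.81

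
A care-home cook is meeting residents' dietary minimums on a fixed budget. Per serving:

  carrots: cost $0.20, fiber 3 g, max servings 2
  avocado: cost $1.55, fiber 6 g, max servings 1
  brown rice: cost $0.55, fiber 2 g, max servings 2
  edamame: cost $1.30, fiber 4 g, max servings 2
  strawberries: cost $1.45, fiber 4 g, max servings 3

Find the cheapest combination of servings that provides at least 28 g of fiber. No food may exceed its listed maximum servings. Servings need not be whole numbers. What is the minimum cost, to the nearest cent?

$7.10

Cost per g of fiber: carrots $0.0667, avocado $0.2583, brown rice $0.2750, edamame $0.3250, strawberries $0.3625.
Take 2 servings of carrots: +6.0 g fiber for $0.40 (total $0.40, still need 22.0 g).
Take 1 serving of avocado: +6.0 g fiber for $1.55 (total $1.95, still need 16.0 g).
Take 2 servings of brown rice: +4.0 g fiber for $1.10 (total $3.05, still need 12.0 g).
Take 2 servings of edamame: +8.0 g fiber for $2.60 (total $5.65, still need 4.0 g).
Take 1 serving of strawberries: +4.0 g fiber for $1.45 (total $7.10, still need 0.0 g).
Greedy by cheapest-per-g is optimal for a single linear constraint, so the minimum cost is $7.10.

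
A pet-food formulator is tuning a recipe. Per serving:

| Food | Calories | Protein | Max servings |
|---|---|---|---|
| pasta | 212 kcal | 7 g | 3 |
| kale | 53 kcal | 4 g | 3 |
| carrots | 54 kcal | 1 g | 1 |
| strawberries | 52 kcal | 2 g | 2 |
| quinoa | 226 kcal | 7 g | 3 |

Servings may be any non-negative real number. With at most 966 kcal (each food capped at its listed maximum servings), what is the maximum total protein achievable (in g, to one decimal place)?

39.1 g

Protein per kcal: kale 0.07547, strawberries 0.03846, pasta 0.03302, quinoa 0.03097, carrots 0.01852.
Take 3 servings of kale: uses 159 kcal, +12.0 g protein (running total 12.0 g).
Take 2 servings of strawberries: uses 104 kcal, +4.0 g protein (running total 16.0 g).
Take 3 servings of pasta: uses 636 kcal, +21.0 g protein (running total 37.0 g).
Take 0.2965 servings of quinoa: uses 67 kcal, +2.1 g protein (running total 39.1 g).
Greedy by best ratio exhausts the calories allowance optimally: 39.1 g.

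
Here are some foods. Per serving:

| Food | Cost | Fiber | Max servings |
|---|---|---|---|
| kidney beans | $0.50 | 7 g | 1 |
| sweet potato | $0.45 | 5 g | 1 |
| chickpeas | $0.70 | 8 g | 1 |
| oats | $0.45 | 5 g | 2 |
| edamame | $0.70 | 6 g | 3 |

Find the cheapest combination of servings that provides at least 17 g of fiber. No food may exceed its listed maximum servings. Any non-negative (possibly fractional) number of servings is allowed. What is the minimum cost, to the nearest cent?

$1.38

Cost per g of fiber: kidney beans $0.0714, chickpeas $0.0875, sweet potato $0.0900, oats $0.0900, edamame $0.1167.
Take 1 serving of kidney beans: +7.0 g fiber for $0.50 (total $0.50, still need 10.0 g).
Take 1 serving of chickpeas: +8.0 g fiber for $0.70 (total $1.20, still need 2.0 g).
Take 0.4 servings of sweet potato: +2.0 g fiber for $0.18 (total $1.38, still need 0.0 g).
Filling from the cheapest source first is optimal under one linear minimum: $1.38.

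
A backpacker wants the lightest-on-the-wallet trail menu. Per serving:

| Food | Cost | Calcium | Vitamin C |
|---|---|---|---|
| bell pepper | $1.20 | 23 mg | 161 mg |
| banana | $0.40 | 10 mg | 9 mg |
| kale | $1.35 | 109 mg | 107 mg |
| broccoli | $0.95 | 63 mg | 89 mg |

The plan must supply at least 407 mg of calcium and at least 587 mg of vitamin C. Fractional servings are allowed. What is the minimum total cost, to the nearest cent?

$6.22

An LP optimum is at a vertex; with two nutrient constraints at most two foods are used. Check each candidate.
bell pepper only: max(407/23, 587/161) = 17.7 servings → $21.23.
banana only: max(407/10, 587/9) = 65.22 servings → $26.09.
kale only: max(407/109, 587/107) = 5.486 servings → $7.41.
broccoli only: max(407/63, 587/89) = 6.596 servings → $6.27.
bell pepper + banana with both tight: 1.573 servings and 37.08 servings → $16.72.
bell pepper + kale with both tight: 1.354 servings and 3.448 servings → $6.28.
bell pepper + broccoli with both tight: 0.09363 servings and 6.426 servings → $6.22.
banana + kale: intersection lies outside the first quadrant.
banana + broccoli: the both-tight solution has a negative serving — not a feasible corner.
kale + broccoli: the both-tight solution has a negative serving — not a feasible corner.
Cheapest feasible corner: $6.22.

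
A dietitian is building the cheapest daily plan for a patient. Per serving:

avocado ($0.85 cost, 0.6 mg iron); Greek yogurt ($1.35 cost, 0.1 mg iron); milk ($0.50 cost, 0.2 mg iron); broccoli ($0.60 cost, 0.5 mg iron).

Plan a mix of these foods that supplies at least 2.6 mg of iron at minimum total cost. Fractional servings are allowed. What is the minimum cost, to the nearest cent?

$3.12

Cost per mg of iron: broccoli $1.2000, avocado $1.4167, milk $2.5000, Greek yogurt $13.5000.
With no serving limits, use only broccoli: 2.6 mg / 0.5 mg = 5.2 servings × $0.60 = $3.12.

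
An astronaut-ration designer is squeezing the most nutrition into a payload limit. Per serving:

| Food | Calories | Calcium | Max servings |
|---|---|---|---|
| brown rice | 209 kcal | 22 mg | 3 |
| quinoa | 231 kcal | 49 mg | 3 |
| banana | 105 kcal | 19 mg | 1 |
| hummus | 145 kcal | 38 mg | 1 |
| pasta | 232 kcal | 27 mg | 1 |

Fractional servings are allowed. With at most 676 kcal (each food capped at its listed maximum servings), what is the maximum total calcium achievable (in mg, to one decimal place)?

Calcium per kcal: hummus 0.2621, quinoa 0.2121, banana 0.181, pasta 0.1164, brown rice 0.1053.
Take 1 serving of hummus: uses 145 kcal, +38.0 mg calcium (running total 38.0 mg).
Take 2.299 servings of quinoa: uses 531 kcal, +112.6 mg calcium (running total 150.6 mg).
Greedy by best ratio exhausts the calories allowance optimally: 150.6 mg.

150.6 mg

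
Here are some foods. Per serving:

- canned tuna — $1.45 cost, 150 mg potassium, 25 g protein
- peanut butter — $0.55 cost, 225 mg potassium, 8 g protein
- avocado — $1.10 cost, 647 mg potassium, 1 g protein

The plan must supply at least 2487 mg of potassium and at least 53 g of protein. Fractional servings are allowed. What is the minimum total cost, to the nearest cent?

$5.30

The cheapest plan sits at a corner of the feasible region — with two constraints it uses at most two foods.
canned tuna only: max(2487/150, 53/25) = 16.58 servings → $24.04.
peanut butter only: max(2487/225, 53/8) = 11.05 servings → $6.08.
avocado only: max(2487/647, 53/1) = 53 servings → $58.30.
canned tuna + peanut butter: the both-tight solution has a negative serving — not a feasible corner.
canned tuna + avocado with both tight: 1.985 servings and 3.384 servings → $6.60.
peanut butter + avocado with both tight: 6.424 servings and 1.61 servings → $5.30.
The minimum over all feasible corners is $5.30.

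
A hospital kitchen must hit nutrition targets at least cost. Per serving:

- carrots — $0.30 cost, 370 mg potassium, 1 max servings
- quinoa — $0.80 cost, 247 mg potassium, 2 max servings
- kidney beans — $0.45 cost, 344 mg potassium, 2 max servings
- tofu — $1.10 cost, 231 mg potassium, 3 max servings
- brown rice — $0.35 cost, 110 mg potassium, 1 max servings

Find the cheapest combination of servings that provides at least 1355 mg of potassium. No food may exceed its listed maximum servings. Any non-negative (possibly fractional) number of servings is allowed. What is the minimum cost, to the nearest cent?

$2.16

Cost per mg of potassium: carrots $0.0008, kidney beans $0.0013, brown rice $0.0032, quinoa $0.0032, tofu $0.0048.
Take 1 serving of carrots: +370.0 mg potassium for $0.30 (total $0.30, still need 985.0 mg).
Take 2 servings of kidney beans: +688.0 mg potassium for $0.90 (total $1.20, still need 297.0 mg).
Take 1 serving of brown rice: +110.0 mg potassium for $0.35 (total $1.55, still need 187.0 mg).
Take 0.7571 servings of quinoa: +187.0 mg potassium for $0.61 (total $2.16, still need 0.0 mg).
Filling from the cheapest source first is optimal under one linear minimum: $2.16.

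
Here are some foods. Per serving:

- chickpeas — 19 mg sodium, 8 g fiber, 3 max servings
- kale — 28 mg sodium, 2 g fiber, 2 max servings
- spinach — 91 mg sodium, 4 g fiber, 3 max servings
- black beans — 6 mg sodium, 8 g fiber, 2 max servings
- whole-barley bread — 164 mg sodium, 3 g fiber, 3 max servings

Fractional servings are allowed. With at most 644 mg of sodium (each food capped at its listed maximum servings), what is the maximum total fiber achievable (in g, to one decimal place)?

60.5 g

Fiber per mg sodium: black beans 1.333, chickpeas 0.4211, kale 0.07143, spinach 0.04396, whole-barley bread 0.01829.
Take 2 servings of black beans: uses 12 mg sodium, +16.0 g fiber (running total 16.0 g).
Take 3 servings of chickpeas: uses 57 mg sodium, +24.0 g fiber (running total 40.0 g).
Take 2 servings of kale: uses 56 mg sodium, +4.0 g fiber (running total 44.0 g).
Take 3 servings of spinach: uses 273 mg sodium, +12.0 g fiber (running total 56.0 g).
Take 1.5 servings of whole-barley bread: uses 246 mg sodium, +4.5 g fiber (running total 60.5 g).
Filling greedily by fiber-per-mg sodium is optimal for one linear limit, giving 60.5 g.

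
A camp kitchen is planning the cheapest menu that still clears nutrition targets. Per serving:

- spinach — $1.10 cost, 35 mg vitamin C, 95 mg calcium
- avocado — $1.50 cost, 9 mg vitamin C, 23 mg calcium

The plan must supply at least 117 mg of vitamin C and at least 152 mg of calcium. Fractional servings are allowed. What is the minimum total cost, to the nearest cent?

$3.68

With two linear requirements the optimum uses one or two foods; enumerate the corners.
spinach only: max(117/35, 152/95) = 3.343 servings → $3.68.
avocado only: max(117/9, 152/23) = 13 servings → $19.50.
spinach + avocado with both targets exact would need a negative amount; discard.
So the least-cost plan costs $3.68.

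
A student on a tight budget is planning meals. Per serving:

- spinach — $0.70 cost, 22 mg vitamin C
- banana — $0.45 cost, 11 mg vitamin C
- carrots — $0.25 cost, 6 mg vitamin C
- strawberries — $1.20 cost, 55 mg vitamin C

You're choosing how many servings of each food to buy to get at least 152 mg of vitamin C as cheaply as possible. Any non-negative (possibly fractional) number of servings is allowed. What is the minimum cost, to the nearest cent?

$3.32

Cost per mg of vitamin C: strawberries $0.0218, spinach $0.0318, banana $0.0409, carrots $0.0417.
With no serving limits, use only strawberries: 152 mg / 55 mg = 2.764 servings × $1.20 = $3.32.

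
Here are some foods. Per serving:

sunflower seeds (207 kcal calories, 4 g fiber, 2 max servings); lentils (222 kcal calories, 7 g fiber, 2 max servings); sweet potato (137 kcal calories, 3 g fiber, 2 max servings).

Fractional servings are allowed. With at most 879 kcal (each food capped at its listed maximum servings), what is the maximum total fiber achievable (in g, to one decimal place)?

23.1 g

Fiber per kcal: lentils 0.03153, sweet potato 0.0219, sunflower seeds 0.01932.
Take 2 servings of lentils: uses 444 kcal, +14.0 g fiber (running total 14.0 g).
Take 2 servings of sweet potato: uses 274 kcal, +6.0 g fiber (running total 20.0 g).
Take 0.7778 servings of sunflower seeds: uses 161 kcal, +3.1 g fiber (running total 23.1 g).
Greedy by best ratio exhausts the calories allowance optimally: 23.1 g.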